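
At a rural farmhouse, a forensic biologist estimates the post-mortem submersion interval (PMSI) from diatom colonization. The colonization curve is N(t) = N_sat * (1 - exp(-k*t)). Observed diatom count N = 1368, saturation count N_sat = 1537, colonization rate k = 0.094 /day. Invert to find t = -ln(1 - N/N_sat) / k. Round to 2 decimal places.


PMSI from diatom colonization curve:
N / N_sat = 1368 / 1537 = 0.890046
1 - N/N_sat = 0.109954
ln(1 - N/N_sat) = -2.207693
t = -ln(1 - N/N_sat) / k = -(-2.207693) / 0.094 = 23.49 days

23.49


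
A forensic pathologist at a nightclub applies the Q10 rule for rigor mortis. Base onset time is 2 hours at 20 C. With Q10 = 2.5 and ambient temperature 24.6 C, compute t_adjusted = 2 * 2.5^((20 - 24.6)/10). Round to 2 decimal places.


Rigor mortis time adjustment:
Exponent = (T_ref - T_actual) / 10 = (20 - 24.6) / 10 = -0.46
Q10 factor = 2.5^-0.46 = 0.65607
t_adjusted = 2 * 0.65607 = 1.31 hours

1.31


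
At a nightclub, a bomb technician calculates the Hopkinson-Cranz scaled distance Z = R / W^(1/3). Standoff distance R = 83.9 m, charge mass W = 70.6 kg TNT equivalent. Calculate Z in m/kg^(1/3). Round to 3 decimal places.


Scaled distance calculation:
W^(1/3) = 70.6^(1/3) = 4.133027
Z = R / W^(1/3) = 83.9 / 4.133027
Z = 20.300 m/kg^(1/3)

20.300


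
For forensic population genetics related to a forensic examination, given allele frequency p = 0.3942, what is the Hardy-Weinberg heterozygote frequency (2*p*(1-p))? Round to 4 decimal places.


Hardy-Weinberg heterozygote frequency:
q = 1 - p = 1 - 0.3942 = 0.6058
2pq = 2 * 0.3942 * 0.6058 = 0.4776

0.4776


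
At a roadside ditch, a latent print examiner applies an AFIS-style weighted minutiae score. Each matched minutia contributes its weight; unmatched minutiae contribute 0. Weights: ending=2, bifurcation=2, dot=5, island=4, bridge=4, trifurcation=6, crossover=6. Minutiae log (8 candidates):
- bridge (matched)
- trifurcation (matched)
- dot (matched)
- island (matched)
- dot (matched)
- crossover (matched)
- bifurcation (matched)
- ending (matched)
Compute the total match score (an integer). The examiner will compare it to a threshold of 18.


Weighted minutiae match score:
  bridge: matched, +4 (running total 4)
  trifurcation: matched, +6 (running total 10)
  dot: matched, +5 (running total 15)
  island: matched, +4 (running total 19)
  dot: matched, +5 (running total 24)
  crossover: matched, +6 (running total 30)
  bifurcation: matched, +2 (running total 32)
  ending: matched, +2 (running total 34)
Total score = 34
Threshold = 18; verdict = identification

34


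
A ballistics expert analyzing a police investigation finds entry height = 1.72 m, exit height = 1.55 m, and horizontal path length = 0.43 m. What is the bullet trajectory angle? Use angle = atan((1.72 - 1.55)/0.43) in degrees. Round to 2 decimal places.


Bullet trajectory angle:
Height difference = 1.72 - 1.55 = 0.17 m
angle = atan(0.17 / 0.43)
angle = atan(0.395349)
angle = 21.57 degrees

21.57


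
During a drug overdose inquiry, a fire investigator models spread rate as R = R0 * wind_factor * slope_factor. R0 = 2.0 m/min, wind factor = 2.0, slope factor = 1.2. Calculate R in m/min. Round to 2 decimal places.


Fire spread rate calculation:
R = R0 * wind_factor * slope_factor
= 2.0 * 2.0 * 1.2
= 4 * 1.2
= 4.80 m/min

4.80


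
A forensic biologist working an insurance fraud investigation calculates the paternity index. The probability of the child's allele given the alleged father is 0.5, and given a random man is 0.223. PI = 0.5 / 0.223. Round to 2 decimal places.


Paternity Index calculation:
PI = P(allele|father) / P(allele|random)
PI = 0.5 / 0.223
PI = 2.24

2.24


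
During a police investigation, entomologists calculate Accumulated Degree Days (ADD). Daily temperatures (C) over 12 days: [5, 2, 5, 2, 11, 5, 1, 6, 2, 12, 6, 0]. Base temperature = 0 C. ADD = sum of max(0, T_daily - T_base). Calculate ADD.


Computing ADD day by day:
Day 1: max(0, 5 - 0) = 5
Day 2: max(0, 2 - 0) = 2
Day 3: max(0, 5 - 0) = 5
Day 4: max(0, 2 - 0) = 2
Day 5: max(0, 11 - 0) = 11
Day 6: max(0, 5 - 0) = 5
Day 7: max(0, 1 - 0) = 1
Day 8: max(0, 6 - 0) = 6
Day 9: max(0, 2 - 0) = 2
Day 10: max(0, 12 - 0) = 12
Day 11: max(0, 6 - 0) = 6
Day 12: max(0, 0 - 0) = 0
Total ADD = 57

57


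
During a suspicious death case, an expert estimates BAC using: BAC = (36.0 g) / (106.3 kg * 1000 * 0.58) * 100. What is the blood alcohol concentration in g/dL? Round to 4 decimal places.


Applying the Widmark formula:
BAC = (dose_g / (body_wt * 1000 * r)) * 100
Denominator = 106.3 * 1000 * 0.58 = 61654
BAC = (36.0 / 61654) * 100
BAC = 0.0584 g/dL

0.0584


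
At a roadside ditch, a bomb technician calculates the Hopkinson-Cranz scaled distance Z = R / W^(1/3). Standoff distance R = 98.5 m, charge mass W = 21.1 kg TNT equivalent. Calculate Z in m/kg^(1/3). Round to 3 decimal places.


Scaled distance calculation:
W^(1/3) = 21.1^(1/3) = 2.763296
Z = R / W^(1/3) = 98.5 / 2.763296
Z = 35.646 m/kg^(1/3)

35.646


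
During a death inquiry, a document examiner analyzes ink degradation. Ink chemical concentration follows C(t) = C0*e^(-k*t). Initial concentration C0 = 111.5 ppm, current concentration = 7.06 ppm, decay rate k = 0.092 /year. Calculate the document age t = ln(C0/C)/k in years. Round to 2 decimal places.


Document age estimation:
C0/C = 111.5 / 7.06 = 15.793201
ln(C0/C) = 2.75958
t = 2.75958 / 0.092 = 30.00 years

30.00


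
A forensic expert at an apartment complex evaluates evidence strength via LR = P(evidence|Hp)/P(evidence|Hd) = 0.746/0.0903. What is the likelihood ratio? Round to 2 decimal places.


Likelihood ratio calculation:
LR = P(E|Hp) / P(E|Hd)
LR = 0.746 / 0.0903
LR = 8.26

8.26


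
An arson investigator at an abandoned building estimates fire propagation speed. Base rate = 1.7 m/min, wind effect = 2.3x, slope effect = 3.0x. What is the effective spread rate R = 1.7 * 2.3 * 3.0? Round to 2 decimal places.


Fire spread rate calculation:
R = R0 * wind_factor * slope_factor
= 1.7 * 2.3 * 3.0
= 3.91 * 3.0
= 11.73 m/min

11.73


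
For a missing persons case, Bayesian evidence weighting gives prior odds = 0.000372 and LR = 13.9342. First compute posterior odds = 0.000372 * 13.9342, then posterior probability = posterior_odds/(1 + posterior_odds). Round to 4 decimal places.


Bayesian evidence evaluation:
Posterior odds = prior_odds * LR = 0.000372 * 13.9342 = 0.005183522
Posterior probability = posterior_odds / (1 + posterior_odds)
= 0.005183522 / (1 + 0.005183522)
= 0.005183522 / 1.005183522
= 0.0052

0.0052


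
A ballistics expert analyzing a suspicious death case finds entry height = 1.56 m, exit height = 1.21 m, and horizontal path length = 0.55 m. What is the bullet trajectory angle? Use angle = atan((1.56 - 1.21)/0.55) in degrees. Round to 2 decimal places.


Bullet trajectory angle:
Height difference = 1.56 - 1.21 = 0.35 m
angle = atan(0.35 / 0.55)
angle = atan(0.636364)
angle = 32.47 degrees

32.47


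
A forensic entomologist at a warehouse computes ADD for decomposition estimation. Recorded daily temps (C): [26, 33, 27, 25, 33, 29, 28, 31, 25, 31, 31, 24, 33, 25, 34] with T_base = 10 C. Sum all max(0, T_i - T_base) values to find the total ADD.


Computing ADD day by day:
Day 1: max(0, 26 - 10) = 16
Day 2: max(0, 33 - 10) = 23
Day 3: max(0, 27 - 10) = 17
Day 4: max(0, 25 - 10) = 15
Day 5: max(0, 33 - 10) = 23
Day 6: max(0, 29 - 10) = 19
Day 7: max(0, 28 - 10) = 18
Day 8: max(0, 31 - 10) = 21
Day 9: max(0, 25 - 10) = 15
Day 10: max(0, 31 - 10) = 21
Day 11: max(0, 31 - 10) = 21
Day 12: max(0, 24 - 10) = 14
Day 13: max(0, 33 - 10) = 23
Day 14: max(0, 25 - 10) = 15
Day 15: max(0, 34 - 10) = 24
Total ADD = 285

285


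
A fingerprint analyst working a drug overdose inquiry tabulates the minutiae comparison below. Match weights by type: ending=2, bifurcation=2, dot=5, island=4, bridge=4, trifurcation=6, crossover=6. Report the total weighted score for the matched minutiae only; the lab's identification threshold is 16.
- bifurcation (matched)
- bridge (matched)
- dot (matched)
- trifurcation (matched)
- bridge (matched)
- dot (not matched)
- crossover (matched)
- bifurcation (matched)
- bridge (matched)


Weighted minutiae match score:
  bifurcation: matched, +2 (running total 2)
  bridge: matched, +4 (running total 6)
  dot: matched, +5 (running total 11)
  trifurcation: matched, +6 (running total 17)
  bridge: matched, +4 (running total 21)
  dot: not matched, +0
  crossover: matched, +6 (running total 27)
  bifurcation: matched, +2 (running total 29)
  bridge: matched, +4 (running total 33)
Total score = 33
Threshold = 16; verdict = identification

33


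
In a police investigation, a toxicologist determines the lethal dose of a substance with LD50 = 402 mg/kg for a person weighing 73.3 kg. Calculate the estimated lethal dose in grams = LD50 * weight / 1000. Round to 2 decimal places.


Lethal dose calculation:
Lethal dose = LD50 * body_weight / 1000
= 402 * 73.3 / 1000
= 29466.6 / 1000
= 29.47 g

29.47


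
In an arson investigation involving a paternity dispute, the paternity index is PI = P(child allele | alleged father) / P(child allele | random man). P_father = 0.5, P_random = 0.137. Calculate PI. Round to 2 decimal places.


Paternity Index calculation:
PI = P(allele|father) / P(allele|random)
PI = 0.5 / 0.137
PI = 3.65

3.65


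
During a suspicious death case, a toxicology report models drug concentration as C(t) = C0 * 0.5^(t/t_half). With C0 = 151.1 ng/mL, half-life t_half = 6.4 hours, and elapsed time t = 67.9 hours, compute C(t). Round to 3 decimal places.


Drug concentration decay:
Number of half-lives = t / t_half = 67.9 / 6.4 = 10.609375
Decay factor = 0.5^10.609375 = 0.00064012
C(t) = 151.1 * 0.00064012 = 0.097 ng/mL

0.097


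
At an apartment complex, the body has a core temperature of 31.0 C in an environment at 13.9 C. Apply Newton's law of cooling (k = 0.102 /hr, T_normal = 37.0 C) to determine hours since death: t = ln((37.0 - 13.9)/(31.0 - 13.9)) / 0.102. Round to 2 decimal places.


Using Newton's law of cooling:
t = ln((T_normal - T_ambient) / (T_body - T_ambient)) / k
T_normal - T_ambient = 23.1
T_body - T_ambient = 17.1
Ratio = 1.350877
ln(ratio) = 0.300754
t = 0.300754 / 0.102 = 2.95 hours

2.95


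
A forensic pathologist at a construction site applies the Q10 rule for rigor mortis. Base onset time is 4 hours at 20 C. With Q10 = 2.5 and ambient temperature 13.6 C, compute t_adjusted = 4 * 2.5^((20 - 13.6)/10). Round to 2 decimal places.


Rigor mortis time adjustment:
Exponent = (T_ref - T_actual) / 10 = (20 - 13.6) / 10 = 0.64
Q10 factor = 2.5^0.64 = 1.79755
t_adjusted = 4 * 1.79755 = 7.19 hours

7.19


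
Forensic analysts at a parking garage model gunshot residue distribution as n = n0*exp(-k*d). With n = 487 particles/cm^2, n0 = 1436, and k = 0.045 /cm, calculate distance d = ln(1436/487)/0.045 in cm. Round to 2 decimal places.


GSR distance calculation:
n0/n = 1436 / 487 = 2.948665
ln(n0/n) = 1.081353
d = 1.081353 / 0.045 = 24.03 cm

24.03


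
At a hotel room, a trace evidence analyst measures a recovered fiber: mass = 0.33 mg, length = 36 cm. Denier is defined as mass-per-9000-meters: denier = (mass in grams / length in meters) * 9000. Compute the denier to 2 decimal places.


Denier calculation:
Mass in grams = 0.33 mg / 1000 = 0.00033 g
Length in meters = 36 cm / 100 = 0.36 m
Linear density = mass / length = 0.00033 / 0.36 = 0.00091667 g/m
Denier = (g/m) * 9000 = 0.00091667 * 9000 = 8.25

8.25


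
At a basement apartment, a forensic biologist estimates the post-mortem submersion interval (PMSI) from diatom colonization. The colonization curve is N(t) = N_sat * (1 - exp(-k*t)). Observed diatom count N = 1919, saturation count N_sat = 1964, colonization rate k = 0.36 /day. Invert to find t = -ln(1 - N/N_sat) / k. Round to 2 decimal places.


PMSI from diatom colonization curve:
N / N_sat = 1919 / 1964 = 0.977088
1 - N/N_sat = 0.022912
ln(1 - N/N_sat) = -3.776094
t = -ln(1 - N/N_sat) / k = -(-3.776094) / 0.36 = 10.49 days

10.49


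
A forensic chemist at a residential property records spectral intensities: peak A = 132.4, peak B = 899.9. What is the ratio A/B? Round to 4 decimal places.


Spectral peak ratio:
Peak A = 132.4 counts
Peak B = 899.9 counts
Ratio = 132.4 / 899.9 = 0.1471

0.1471


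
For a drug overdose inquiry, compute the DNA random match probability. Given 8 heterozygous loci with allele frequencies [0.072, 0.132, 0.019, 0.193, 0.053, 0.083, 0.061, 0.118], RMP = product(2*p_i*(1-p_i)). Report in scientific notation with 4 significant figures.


Computing RMP for 8 loci:
Locus 1: 2 * 0.072 * 0.928 = 0.133632
Locus 2: 2 * 0.132 * 0.868 = 0.229152
Locus 3: 2 * 0.019 * 0.981 = 0.037278
Locus 4: 2 * 0.193 * 0.807 = 0.311502
Locus 5: 2 * 0.053 * 0.947 = 0.100382
Locus 6: 2 * 0.083 * 0.917 = 0.152222
Locus 7: 2 * 0.061 * 0.939 = 0.114558
Locus 8: 2 * 0.118 * 0.882 = 0.208152
RMP = 1.296e-07

1.296e-07


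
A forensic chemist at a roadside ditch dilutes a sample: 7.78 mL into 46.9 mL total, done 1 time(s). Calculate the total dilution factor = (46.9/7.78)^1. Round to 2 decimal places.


Dilution factor calculation:
Single dilution = V_total / V_sample = 46.9 / 7.78 ≈ 6.028278
Number of dilutions = 1
Total DF = (46.9 / 7.78)^1 (full precision, rounded at the end) = 6.03

6.03


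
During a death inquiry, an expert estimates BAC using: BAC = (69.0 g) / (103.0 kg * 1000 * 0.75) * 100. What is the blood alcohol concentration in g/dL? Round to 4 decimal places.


Applying the Widmark formula:
BAC = (dose_g / (body_wt * 1000 * r)) * 100
Denominator = 103.0 * 1000 * 0.75 = 77250
BAC = (69.0 / 77250) * 100
BAC = 0.0893 g/dL

0.0893


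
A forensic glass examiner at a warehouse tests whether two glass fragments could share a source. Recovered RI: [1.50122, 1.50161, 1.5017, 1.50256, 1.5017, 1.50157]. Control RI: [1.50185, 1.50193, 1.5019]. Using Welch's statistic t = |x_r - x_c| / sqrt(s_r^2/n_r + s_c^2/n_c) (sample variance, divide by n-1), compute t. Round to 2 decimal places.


Welch's t-criterion for glass RI comparison:
Recovered mean = sum / n_r = 9.01036 / 6 = 1.5017267
Control mean = sum / n_c = 4.50568 / 3 = 1.5018933
Recovered sample variance s_r^2 = 1.98147e-07
Control sample variance s_c^2 = 1.63333e-09
Welch SE (unpooled) = sqrt(s_r^2/n_r + s_c^2/n_c) = sqrt(3.30244e-08 + 5.44444e-10) = sqrt(3.35688e-08) = 0.000183218
|mean_r - mean_c| = 0.000166667
t = 0.000166667 / 0.000183218 = 0.91

0.91


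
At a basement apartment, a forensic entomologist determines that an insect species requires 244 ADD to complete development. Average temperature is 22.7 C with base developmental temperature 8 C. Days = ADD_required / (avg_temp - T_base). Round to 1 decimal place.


Insect development time:
Effective temperature = avg_temp - T_base = 22.7 - 8 = 14.7 C
Days = ADD / effective_temp = 244 / 14.7 = 16.6 days

16.6


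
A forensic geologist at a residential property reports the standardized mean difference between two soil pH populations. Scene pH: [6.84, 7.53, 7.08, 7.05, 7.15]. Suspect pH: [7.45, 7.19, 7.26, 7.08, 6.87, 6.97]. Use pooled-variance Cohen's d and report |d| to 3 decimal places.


Pooled-variance Cohen's d for soil pH comparison:
Scene mean = 35.65 / 5 = 7.13
Suspect mean = 42.82 / 6 = 7.136667
Scene sample variance s_s^2 = 0.06335
Suspect sample variance s_c^2 = 0.043667
Pooled variance = ((n_s-1)*s_s^2 + (n_c-1)*s_c^2) / (n_s + n_c - 2) = 0.052415
Pooled SD = sqrt(0.052415) = 0.228943
Mean difference = -0.006667
|d| = |-0.006667| / 0.228943 = 0.029

0.029


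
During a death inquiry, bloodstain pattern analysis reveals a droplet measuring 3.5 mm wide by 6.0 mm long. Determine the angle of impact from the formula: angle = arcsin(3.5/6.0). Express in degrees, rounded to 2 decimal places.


Blood spatter impact angle calculation:
width / length = 3.5 / 6.0 = 0.583333
angle = arcsin(0.583333)
angle = 35.69 degrees

35.69


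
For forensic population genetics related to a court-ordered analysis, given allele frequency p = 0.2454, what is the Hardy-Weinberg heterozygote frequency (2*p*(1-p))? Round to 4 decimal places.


Hardy-Weinberg heterozygote frequency:
q = 1 - p = 1 - 0.2454 = 0.7546
2pq = 2 * 0.2454 * 0.7546 = 0.3704

0.3704


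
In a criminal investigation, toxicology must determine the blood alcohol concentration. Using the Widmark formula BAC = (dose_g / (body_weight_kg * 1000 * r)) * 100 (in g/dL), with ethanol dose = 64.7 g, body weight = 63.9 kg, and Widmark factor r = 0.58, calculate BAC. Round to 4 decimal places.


Applying the Widmark formula:
BAC = (dose_g / (body_wt * 1000 * r)) * 100
Denominator = 63.9 * 1000 * 0.58 = 37062
BAC = (64.7 / 37062) * 100
BAC = 0.1746 g/dL

0.1746


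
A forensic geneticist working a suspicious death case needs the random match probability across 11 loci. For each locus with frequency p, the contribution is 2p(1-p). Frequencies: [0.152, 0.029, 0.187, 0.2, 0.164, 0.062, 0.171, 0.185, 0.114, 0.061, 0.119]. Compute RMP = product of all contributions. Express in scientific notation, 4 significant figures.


Computing RMP for 11 loci:
Locus 1: 2 * 0.152 * 0.848 = 0.257792
Locus 2: 2 * 0.029 * 0.971 = 0.056318
Locus 3: 2 * 0.187 * 0.813 = 0.304062
Locus 4: 2 * 0.2 * 0.8 = 0.32
Locus 5: 2 * 0.164 * 0.836 = 0.274208
Locus 6: 2 * 0.062 * 0.938 = 0.116312
Locus 7: 2 * 0.171 * 0.829 = 0.283518
Locus 8: 2 * 0.185 * 0.815 = 0.30155
Locus 9: 2 * 0.114 * 0.886 = 0.202008
Locus 10: 2 * 0.061 * 0.939 = 0.114558
Locus 11: 2 * 0.119 * 0.881 = 0.209678
RMP = 1.869e-08

1.869e-08


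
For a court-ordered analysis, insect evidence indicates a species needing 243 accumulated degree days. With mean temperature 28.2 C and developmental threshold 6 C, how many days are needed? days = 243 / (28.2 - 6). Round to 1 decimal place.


Insect development time:
Effective temperature = avg_temp - T_base = 28.2 - 6 = 22.2 C
Days = ADD / effective_temp = 243 / 22.2 = 10.9 days

10.9


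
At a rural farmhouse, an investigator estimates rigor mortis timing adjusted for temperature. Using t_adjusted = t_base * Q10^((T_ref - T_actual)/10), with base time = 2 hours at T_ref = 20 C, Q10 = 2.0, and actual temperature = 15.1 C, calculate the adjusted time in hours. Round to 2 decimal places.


Rigor mortis time adjustment:
Exponent = (T_ref - T_actual) / 10 = (20 - 15.1) / 10 = 0.49
Q10 factor = 2.0^0.49 = 1.40444
t_adjusted = 2 * 1.40444 = 2.81 hours

2.81


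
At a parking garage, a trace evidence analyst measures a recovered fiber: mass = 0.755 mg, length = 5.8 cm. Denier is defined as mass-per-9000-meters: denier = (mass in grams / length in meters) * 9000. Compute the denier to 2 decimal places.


Denier calculation:
Mass in grams = 0.755 mg / 1000 = 0.000755 g
Length in meters = 5.8 cm / 100 = 0.058 m
Linear density = mass / length = 0.000755 / 0.058 = 0.01301724 g/m
Denier = (g/m) * 9000 = 0.01301724 * 9000 = 117.16

117.16


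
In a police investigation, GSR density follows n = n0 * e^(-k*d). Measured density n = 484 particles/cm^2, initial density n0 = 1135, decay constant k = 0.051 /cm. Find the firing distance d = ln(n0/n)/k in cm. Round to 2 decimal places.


GSR distance calculation:
n0/n = 1135 / 484 = 2.345041
ln(n0/n) = 0.852303
d = 0.852303 / 0.051 = 16.71 cm

16.71


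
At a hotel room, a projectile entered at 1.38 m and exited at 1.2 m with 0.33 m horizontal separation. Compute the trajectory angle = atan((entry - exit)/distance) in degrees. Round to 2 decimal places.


Bullet trajectory angle:
Height difference = 1.38 - 1.2 = 0.18 m
angle = atan(0.18 / 0.33)
angle = atan(0.545455)
angle = 28.61 degrees

28.61


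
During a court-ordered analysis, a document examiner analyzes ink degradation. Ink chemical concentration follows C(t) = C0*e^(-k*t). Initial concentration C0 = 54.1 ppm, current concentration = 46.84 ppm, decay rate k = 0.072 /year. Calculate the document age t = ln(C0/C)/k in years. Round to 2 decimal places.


Document age estimation:
C0/C = 54.1 / 46.84 = 1.154996
ln(C0/C) = 0.144097
t = 0.144097 / 0.072 = 2.00 years

2.00


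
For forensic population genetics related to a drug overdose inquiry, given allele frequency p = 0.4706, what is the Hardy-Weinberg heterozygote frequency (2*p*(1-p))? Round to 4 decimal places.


Hardy-Weinberg heterozygote frequency:
q = 1 - p = 1 - 0.4706 = 0.5294
2pq = 2 * 0.4706 * 0.5294 = 0.4983

0.4983


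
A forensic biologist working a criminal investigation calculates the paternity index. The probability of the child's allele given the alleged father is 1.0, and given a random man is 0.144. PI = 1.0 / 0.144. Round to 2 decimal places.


Paternity Index calculation:
PI = P(allele|father) / P(allele|random)
PI = 1.0 / 0.144
PI = 6.94

6.94


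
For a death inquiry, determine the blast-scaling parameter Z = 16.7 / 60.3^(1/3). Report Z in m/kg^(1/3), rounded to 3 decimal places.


Scaled distance calculation:
W^(1/3) = 60.3^(1/3) = 3.921382
Z = R / W^(1/3) = 16.7 / 3.921382
Z = 4.259 m/kg^(1/3)

4.259


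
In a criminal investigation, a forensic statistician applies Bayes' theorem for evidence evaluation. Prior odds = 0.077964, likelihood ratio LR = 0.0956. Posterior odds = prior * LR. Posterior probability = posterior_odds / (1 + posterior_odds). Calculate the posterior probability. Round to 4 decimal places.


Bayesian evidence evaluation:
Posterior odds = prior_odds * LR = 0.077964 * 0.0956 = 0.007453358
Posterior probability = posterior_odds / (1 + posterior_odds)
= 0.007453358 / (1 + 0.007453358)
= 0.007453358 / 1.007453358
= 0.0074

0.0074


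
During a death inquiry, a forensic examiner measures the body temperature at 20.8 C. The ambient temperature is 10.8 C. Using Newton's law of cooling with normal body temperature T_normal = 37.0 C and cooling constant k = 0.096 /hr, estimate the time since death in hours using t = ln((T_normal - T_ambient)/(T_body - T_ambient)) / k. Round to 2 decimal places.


Using Newton's law of cooling:
t = ln((T_normal - T_ambient) / (T_body - T_ambient)) / k
T_normal - T_ambient = 26.2
T_body - T_ambient = 10.0
Ratio = 2.62
ln(ratio) = 0.963174
t = 0.963174 / 0.096 = 10.03 hours

10.03


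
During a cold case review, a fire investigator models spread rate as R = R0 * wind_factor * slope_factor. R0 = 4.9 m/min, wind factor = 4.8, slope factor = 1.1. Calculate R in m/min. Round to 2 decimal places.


Fire spread rate calculation:
R = R0 * wind_factor * slope_factor
= 4.9 * 4.8 * 1.1
= 23.52 * 1.1
= 25.87 m/min

25.87


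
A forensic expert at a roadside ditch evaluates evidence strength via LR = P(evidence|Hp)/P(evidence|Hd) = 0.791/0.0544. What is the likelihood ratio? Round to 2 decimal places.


Likelihood ratio calculation:
LR = P(E|Hp) / P(E|Hd)
LR = 0.791 / 0.0544
LR = 14.54

14.54


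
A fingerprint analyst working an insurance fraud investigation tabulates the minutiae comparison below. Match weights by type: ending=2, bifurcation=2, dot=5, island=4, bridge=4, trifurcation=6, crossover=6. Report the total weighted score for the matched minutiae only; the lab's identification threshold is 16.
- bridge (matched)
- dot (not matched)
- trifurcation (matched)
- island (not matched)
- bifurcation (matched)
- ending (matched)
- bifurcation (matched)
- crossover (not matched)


Weighted minutiae match score:
  bridge: matched, +4 (running total 4)
  dot: not matched, +0
  trifurcation: matched, +6 (running total 10)
  island: not matched, +0
  bifurcation: matched, +2 (running total 12)
  ending: matched, +2 (running total 14)
  bifurcation: matched, +2 (running total 16)
  crossover: not matched, +0
Total score = 16
Threshold = 16; verdict = identification

16


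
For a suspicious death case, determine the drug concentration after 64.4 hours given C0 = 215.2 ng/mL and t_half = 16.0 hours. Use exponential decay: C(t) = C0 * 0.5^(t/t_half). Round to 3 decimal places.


Drug concentration decay:
Number of half-lives = t / t_half = 64.4 / 16.0 = 4.025
Decay factor = 0.5^4.025 = 0.06142629
C(t) = 215.2 * 0.06142629 = 13.219 ng/mL

13.219


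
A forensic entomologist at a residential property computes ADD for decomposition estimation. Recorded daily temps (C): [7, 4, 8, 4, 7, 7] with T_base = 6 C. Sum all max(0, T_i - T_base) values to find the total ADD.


Computing ADD day by day:
Day 1: max(0, 7 - 6) = 1
Day 2: max(0, 4 - 6) = 0
Day 3: max(0, 8 - 6) = 2
Day 4: max(0, 4 - 6) = 0
Day 5: max(0, 7 - 6) = 1
Day 6: max(0, 7 - 6) = 1
Total ADD = 5

5


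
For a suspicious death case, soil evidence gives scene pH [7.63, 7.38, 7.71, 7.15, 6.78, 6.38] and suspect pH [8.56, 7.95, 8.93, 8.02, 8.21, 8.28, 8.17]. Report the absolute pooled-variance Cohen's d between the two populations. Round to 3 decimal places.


Pooled-variance Cohen's d for soil pH comparison:
Scene mean = 43.03 / 6 = 7.171667
Suspect mean = 58.12 / 7 = 8.302857
Scene sample variance s_s^2 = 0.264777
Suspect sample variance s_c^2 = 0.115124
Pooled variance = ((n_s-1)*s_s^2 + (n_c-1)*s_c^2) / (n_s + n_c - 2) = 0.183148
Pooled SD = sqrt(0.183148) = 0.427958
Mean difference = -1.13119
|d| = |-1.13119| / 0.427958 = 2.643

2.643


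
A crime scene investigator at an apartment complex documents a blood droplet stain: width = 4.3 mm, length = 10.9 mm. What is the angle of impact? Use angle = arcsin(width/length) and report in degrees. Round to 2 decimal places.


Blood spatter impact angle calculation:
width / length = 4.3 / 10.9 = 0.394495
angle = arcsin(0.394495)
angle = 23.23 degrees

23.23


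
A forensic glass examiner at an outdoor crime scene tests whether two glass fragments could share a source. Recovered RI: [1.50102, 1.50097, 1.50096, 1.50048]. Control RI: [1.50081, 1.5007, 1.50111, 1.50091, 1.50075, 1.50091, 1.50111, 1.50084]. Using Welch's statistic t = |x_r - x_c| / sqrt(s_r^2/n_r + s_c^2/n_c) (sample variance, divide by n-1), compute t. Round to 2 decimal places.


Welch's t-criterion for glass RI comparison:
Recovered mean = sum / n_r = 6.00343 / 4 = 1.5008575
Control mean = sum / n_c = 12.00714 / 8 = 1.5008925
Recovered sample variance s_r^2 = 6.4025e-08
Control sample variance s_c^2 = 2.31643e-08
Welch SE (unpooled) = sqrt(s_r^2/n_r + s_c^2/n_c) = sqrt(1.60062e-08 + 2.89554e-09) = sqrt(1.89017e-08) = 0.000137483
|mean_r - mean_c| = 3.5e-05
t = 3.5e-05 / 0.000137483 = 0.25

0.25


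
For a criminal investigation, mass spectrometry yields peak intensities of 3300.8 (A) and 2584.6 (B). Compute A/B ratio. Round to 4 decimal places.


Spectral peak ratio:
Peak A = 3300.8 counts
Peak B = 2584.6 counts
Ratio = 3300.8 / 2584.6 = 1.2771

1.2771


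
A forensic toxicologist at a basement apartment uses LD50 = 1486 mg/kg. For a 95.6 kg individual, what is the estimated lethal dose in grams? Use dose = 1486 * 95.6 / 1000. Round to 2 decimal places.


Lethal dose calculation:
Lethal dose = LD50 * body_weight / 1000
= 1486 * 95.6 / 1000
= 142061.6 / 1000
= 142.06 g

142.06


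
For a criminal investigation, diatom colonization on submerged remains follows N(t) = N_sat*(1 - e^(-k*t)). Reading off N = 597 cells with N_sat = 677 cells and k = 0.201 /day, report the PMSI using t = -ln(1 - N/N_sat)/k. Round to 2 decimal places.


PMSI from diatom colonization curve:
N / N_sat = 597 / 677 = 0.881832
1 - N/N_sat = 0.118168
ln(1 - N/N_sat) = -2.135648
t = -ln(1 - N/N_sat) / k = -(-2.135648) / 0.201 = 10.63 days

10.63


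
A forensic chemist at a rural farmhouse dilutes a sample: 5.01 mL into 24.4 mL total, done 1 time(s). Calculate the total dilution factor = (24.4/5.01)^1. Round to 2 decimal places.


Dilution factor calculation:
Single dilution = V_total / V_sample = 24.4 / 5.01 ≈ 4.870259
Number of dilutions = 1
Total DF = (24.4 / 5.01)^1 (full precision, rounded at the end) = 4.87

4.87


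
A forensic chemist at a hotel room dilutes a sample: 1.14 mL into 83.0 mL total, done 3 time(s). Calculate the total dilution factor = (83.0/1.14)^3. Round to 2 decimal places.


Dilution factor calculation:
Single dilution = V_total / V_sample = 83.0 / 1.14 ≈ 72.807018
Number of dilutions = 3
Total DF = (83.0 / 1.14)^3 (full precision, rounded at the end) = 385939.94

385939.94


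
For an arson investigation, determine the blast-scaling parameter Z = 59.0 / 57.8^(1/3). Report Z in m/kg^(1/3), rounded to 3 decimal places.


Scaled distance calculation:
W^(1/3) = 57.8^(1/3) = 3.866422
Z = R / W^(1/3) = 59.0 / 3.866422
Z = 15.260 m/kg^(1/3)

15.260


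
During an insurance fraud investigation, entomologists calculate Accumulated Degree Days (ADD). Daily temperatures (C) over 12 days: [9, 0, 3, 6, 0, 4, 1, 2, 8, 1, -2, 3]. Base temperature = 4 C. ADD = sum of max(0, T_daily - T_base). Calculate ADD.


Computing ADD day by day:
Day 1: max(0, 9 - 4) = 5
Day 2: max(0, 0 - 4) = 0
Day 3: max(0, 3 - 4) = 0
Day 4: max(0, 6 - 4) = 2
Day 5: max(0, 0 - 4) = 0
Day 6: max(0, 4 - 4) = 0
Day 7: max(0, 1 - 4) = 0
Day 8: max(0, 2 - 4) = 0
Day 9: max(0, 8 - 4) = 4
Day 10: max(0, 1 - 4) = 0
Day 11: max(0, -2 - 4) = 0
Day 12: max(0, 3 - 4) = 0
Total ADD = 11

11


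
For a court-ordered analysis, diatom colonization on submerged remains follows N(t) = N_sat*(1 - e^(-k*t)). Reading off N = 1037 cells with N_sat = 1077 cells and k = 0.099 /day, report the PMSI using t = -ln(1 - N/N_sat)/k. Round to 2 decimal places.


PMSI from diatom colonization curve:
N / N_sat = 1037 / 1077 = 0.96286
1 - N/N_sat = 0.03714
ln(1 - N/N_sat) = -3.293061
t = -ln(1 - N/N_sat) / k = -(-3.293061) / 0.099 = 33.26 days

33.26


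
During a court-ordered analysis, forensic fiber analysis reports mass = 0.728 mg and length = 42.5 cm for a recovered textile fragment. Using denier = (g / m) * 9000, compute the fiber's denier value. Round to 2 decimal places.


Denier calculation:
Mass in grams = 0.728 mg / 1000 = 0.000728 g
Length in meters = 42.5 cm / 100 = 0.425 m
Linear density = mass / length = 0.000728 / 0.425 = 0.00171294 g/m
Denier = (g/m) * 9000 = 0.00171294 * 9000 = 15.42

15.42


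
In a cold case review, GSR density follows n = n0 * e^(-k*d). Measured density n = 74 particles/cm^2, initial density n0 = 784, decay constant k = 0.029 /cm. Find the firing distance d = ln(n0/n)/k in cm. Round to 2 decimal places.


GSR distance calculation:
n0/n = 784 / 74 = 10.594595
ln(n0/n) = 2.360344
d = 2.360344 / 0.029 = 81.39 cm

81.39


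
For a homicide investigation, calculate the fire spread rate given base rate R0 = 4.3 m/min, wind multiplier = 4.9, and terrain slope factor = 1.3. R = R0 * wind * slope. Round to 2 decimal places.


Fire spread rate calculation:
R = R0 * wind_factor * slope_factor
= 4.3 * 4.9 * 1.3
= 21.07 * 1.3
= 27.39 m/min

27.39


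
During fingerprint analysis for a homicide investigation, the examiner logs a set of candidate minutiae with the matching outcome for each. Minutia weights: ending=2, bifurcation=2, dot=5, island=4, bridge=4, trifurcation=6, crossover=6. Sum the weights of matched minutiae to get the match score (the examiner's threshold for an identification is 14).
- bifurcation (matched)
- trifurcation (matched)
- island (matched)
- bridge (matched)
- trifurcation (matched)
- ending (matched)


Weighted minutiae match score:
  bifurcation: matched, +2 (running total 2)
  trifurcation: matched, +6 (running total 8)
  island: matched, +4 (running total 12)
  bridge: matched, +4 (running total 16)
  trifurcation: matched, +6 (running total 22)
  ending: matched, +2 (running total 24)
Total score = 24
Threshold = 14; verdict = identification

24


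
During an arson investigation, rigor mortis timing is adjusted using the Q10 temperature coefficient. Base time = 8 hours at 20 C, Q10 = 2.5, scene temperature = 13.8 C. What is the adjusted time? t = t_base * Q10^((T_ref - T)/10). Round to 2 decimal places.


Rigor mortis time adjustment:
Exponent = (T_ref - T_actual) / 10 = (20 - 13.8) / 10 = 0.62
Q10 factor = 2.5^0.62 = 1.76491
t_adjusted = 8 * 1.76491 = 14.12 hours

14.12


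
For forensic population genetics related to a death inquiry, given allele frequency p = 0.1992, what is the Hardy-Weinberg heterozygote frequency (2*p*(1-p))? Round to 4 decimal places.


Hardy-Weinberg heterozygote frequency:
q = 1 - p = 1 - 0.1992 = 0.8008
2pq = 2 * 0.1992 * 0.8008 = 0.3190

0.3190


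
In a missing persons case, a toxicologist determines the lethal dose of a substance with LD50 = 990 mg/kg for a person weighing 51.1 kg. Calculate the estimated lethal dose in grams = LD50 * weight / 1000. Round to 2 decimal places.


Lethal dose calculation:
Lethal dose = LD50 * body_weight / 1000
= 990 * 51.1 / 1000
= 50589 / 1000
= 50.59 g

50.59


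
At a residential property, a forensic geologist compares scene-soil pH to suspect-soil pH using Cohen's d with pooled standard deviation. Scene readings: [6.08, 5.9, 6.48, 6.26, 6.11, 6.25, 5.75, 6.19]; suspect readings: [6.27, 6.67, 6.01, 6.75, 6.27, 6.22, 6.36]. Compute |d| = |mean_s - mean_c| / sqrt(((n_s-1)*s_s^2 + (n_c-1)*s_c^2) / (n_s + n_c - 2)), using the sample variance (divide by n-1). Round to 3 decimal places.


Pooled-variance Cohen's d for soil pH comparison:
Scene mean = 49.02 / 8 = 6.1275
Suspect mean = 44.55 / 7 = 6.364286
Scene sample variance s_s^2 = 0.051079
Suspect sample variance s_c^2 = 0.067729
Pooled variance = ((n_s-1)*s_s^2 + (n_c-1)*s_c^2) / (n_s + n_c - 2) = 0.058763
Pooled SD = sqrt(0.058763) = 0.242411
Mean difference = -0.236786
|d| = |-0.236786| / 0.242411 = 0.977

0.977


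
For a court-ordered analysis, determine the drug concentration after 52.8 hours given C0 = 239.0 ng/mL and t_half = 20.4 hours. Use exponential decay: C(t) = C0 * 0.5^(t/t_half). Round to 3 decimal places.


Drug concentration decay:
Number of half-lives = t / t_half = 52.8 / 20.4 = 2.588235
Decay factor = 0.5^2.588235 = 0.16628904
C(t) = 239.0 * 0.16628904 = 39.743 ng/mL

39.743


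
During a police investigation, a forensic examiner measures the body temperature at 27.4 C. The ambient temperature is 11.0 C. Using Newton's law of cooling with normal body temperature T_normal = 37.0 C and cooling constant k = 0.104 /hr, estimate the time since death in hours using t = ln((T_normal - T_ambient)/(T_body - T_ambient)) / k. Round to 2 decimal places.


Using Newton's law of cooling:
t = ln((T_normal - T_ambient) / (T_body - T_ambient)) / k
T_normal - T_ambient = 26.0
T_body - T_ambient = 16.4
Ratio = 1.585366
ln(ratio) = 0.460815
t = 0.460815 / 0.104 = 4.43 hours

4.43


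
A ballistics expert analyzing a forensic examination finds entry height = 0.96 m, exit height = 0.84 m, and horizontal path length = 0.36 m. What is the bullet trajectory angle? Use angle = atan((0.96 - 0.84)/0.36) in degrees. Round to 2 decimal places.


Bullet trajectory angle:
Height difference = 0.96 - 0.84 = 0.12 m
angle = atan(0.12 / 0.36)
angle = atan(0.333333)
angle = 18.43 degrees

18.43


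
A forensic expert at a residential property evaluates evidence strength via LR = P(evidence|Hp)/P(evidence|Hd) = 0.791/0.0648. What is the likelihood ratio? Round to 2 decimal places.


Likelihood ratio calculation:
LR = P(E|Hp) / P(E|Hd)
LR = 0.791 / 0.0648
LR = 12.21

12.21


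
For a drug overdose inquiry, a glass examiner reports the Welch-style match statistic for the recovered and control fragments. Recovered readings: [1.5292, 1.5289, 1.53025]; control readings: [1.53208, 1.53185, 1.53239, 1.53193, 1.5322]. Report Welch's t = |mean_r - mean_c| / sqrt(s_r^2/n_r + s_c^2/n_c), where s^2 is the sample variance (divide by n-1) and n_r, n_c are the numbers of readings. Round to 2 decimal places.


Welch's t-criterion for glass RI comparison:
Recovered mean = sum / n_r = 4.58835 / 3 = 1.52945
Control mean = sum / n_c = 7.66045 / 5 = 1.53209
Recovered sample variance s_r^2 = 5.025e-07
Control sample variance s_c^2 = 4.635e-08
Welch SE (unpooled) = sqrt(s_r^2/n_r + s_c^2/n_c) = sqrt(1.675e-07 + 9.27e-09) = sqrt(1.7677e-07) = 0.00042044
|mean_r - mean_c| = 0.00264
t = 0.00264 / 0.00042044 = 6.28

6.28


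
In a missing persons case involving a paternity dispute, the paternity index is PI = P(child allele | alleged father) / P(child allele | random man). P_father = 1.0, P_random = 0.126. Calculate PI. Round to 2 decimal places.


Paternity Index calculation:
PI = P(allele|father) / P(allele|random)
PI = 1.0 / 0.126
PI = 7.94

7.94


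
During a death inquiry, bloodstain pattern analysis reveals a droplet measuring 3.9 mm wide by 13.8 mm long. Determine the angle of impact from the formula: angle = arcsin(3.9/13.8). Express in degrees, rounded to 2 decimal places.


Blood spatter impact angle calculation:
width / length = 3.9 / 13.8 = 0.282609
angle = arcsin(0.282609)
angle = 16.42 degrees

16.42


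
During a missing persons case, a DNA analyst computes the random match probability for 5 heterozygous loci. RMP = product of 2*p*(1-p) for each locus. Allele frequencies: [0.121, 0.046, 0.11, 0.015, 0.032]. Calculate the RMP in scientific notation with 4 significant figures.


Computing RMP for 5 loci:
Locus 1: 2 * 0.121 * 0.879 = 0.212718
Locus 2: 2 * 0.046 * 0.954 = 0.087768
Locus 3: 2 * 0.11 * 0.89 = 0.1958
Locus 4: 2 * 0.015 * 0.985 = 0.02955
Locus 5: 2 * 0.032 * 0.968 = 0.061952
RMP = 6.692e-06

6.692e-06


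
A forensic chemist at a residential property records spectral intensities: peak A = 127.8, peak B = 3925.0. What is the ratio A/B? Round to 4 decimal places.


Spectral peak ratio:
Peak A = 127.8 counts
Peak B = 3925.0 counts
Ratio = 127.8 / 3925.0 = 0.0326

0.0326


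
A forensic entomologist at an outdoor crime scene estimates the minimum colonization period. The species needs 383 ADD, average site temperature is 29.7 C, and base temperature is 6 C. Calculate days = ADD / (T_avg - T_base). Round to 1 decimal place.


Insect development time:
Effective temperature = avg_temp - T_base = 29.7 - 6 = 23.7 C
Days = ADD / effective_temp = 383 / 23.7 = 16.2 days

16.2


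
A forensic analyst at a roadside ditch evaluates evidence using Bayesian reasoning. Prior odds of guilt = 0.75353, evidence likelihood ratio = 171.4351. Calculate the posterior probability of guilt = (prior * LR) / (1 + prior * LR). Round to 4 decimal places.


Bayesian evidence evaluation:
Posterior odds = prior_odds * LR = 0.75353 * 171.4351 = 129.1815
Posterior probability = posterior_odds / (1 + posterior_odds)
= 129.1815 / (1 + 129.1815)
= 129.1815 / 130.1815
= 0.9923

0.9923


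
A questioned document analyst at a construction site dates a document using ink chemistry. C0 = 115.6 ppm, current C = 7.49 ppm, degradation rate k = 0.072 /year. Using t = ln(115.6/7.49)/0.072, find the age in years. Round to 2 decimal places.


Document age estimation:
C0/C = 115.6 / 7.49 = 15.433912
ln(C0/C) = 2.736567
t = 2.736567 / 0.072 = 38.01 years

38.01


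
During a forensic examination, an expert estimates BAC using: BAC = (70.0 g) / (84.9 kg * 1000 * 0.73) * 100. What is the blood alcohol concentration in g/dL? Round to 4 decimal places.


Applying the Widmark formula:
BAC = (dose_g / (body_wt * 1000 * r)) * 100
Denominator = 84.9 * 1000 * 0.73 = 61977
BAC = (70.0 / 61977) * 100
BAC = 0.1129 g/dL

0.1129


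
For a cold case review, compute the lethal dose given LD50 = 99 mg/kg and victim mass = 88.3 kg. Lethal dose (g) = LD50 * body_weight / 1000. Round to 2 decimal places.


Lethal dose calculation:
Lethal dose = LD50 * body_weight / 1000
= 99 * 88.3 / 1000
= 8741.7 / 1000
= 8.74 g

8.74


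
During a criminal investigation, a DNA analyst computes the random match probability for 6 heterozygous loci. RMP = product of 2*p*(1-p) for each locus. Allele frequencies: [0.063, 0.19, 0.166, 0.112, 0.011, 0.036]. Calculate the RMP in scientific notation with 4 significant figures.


Computing RMP for 6 loci:
Locus 1: 2 * 0.063 * 0.937 = 0.118062
Locus 2: 2 * 0.19 * 0.81 = 0.3078
Locus 3: 2 * 0.166 * 0.834 = 0.276888
Locus 4: 2 * 0.112 * 0.888 = 0.198912
Locus 5: 2 * 0.011 * 0.989 = 0.021758
Locus 6: 2 * 0.036 * 0.964 = 0.069408
RMP = 3.023e-06

3.023e-06


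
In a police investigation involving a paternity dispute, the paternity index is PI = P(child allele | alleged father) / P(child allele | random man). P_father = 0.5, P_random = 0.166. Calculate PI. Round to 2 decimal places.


Paternity Index calculation:
PI = P(allele|father) / P(allele|random)
PI = 0.5 / 0.166
PI = 3.01

3.01
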